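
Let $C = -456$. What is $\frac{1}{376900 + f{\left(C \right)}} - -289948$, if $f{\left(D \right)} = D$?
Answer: $\frac{109149184913}{376444} \approx 2.8995 \cdot 10^{5}$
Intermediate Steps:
$\frac{1}{376900 + f{\left(C \right)}} - -289948 = \frac{1}{376900 - 456} - -289948 = \frac{1}{376444} + 289948 = \frac{109149184913}{376444}$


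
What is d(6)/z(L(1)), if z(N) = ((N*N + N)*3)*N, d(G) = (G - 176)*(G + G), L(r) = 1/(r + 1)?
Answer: -5440/3 ≈ -1813.3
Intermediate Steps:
L(r) = 1/(1 + r)
d(G) = 2*G*(-176 + G) (d(G) = (-176 + G)*(2*G) = 2*G*(-176 + G))
z(N) = N*(3*N + 3*N**2) (z(N) = ((N**2 + N)*3)*N = ((N + N**2)*3)*N = (3*N + 3*N**2)*N = N*(3*N + 3*N**2))
d(6)/z(L(1)) = (2*6*(-176 + 6))/((3*(1/(1 + 1))**2*(1 + 1/(1 + 1)))) = (2*6*(-170))/((3*(1/2)**2*(1 + 1/2))) = -2040*4/(3*(1 + 1/2)) = -2040/(3*(1/4)*(3/2)) = -2040/9/8 = -2040*8/9 = -5440/3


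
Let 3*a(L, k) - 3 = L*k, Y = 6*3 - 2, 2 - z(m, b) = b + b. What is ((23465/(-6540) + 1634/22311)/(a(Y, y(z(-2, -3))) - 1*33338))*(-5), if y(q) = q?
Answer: -8997215/17045990724 ≈ -0.00052782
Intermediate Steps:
z(m, b) = 2 - 2*b (z(m, b) = 2 - (b + b) = 2 - 2*b)
Y = 16 (Y = 18 - 2 = 16)
a(L, k) = 1 + L*k/3 (a(L, k) = 1 + (L*k)/3 = 1 + L*k/3)
((23465/(-6540) + 1634/22311)/(a(Y, y(z(-2, -3))) - 1*33338))*(-5) = ((23465/(-6540) + 1634/22311)/((1 + (1/3)*16*(2 - 2*(-3))) - 1*33338))*(-5) = ((23465*(-1/6540) + 1634*(1/22311))/((1 + (1/3)*16*(2 + 6)) - 33338))*(-5) = ((-4693/1308 + 1634/22311)/((1 + (1/3)*16*8) - 33338))*(-5) = -34189417/(9727596*((1 + 128/3) - 33338))*(-5) = -34189417/(9727596*(131/3 - 33338))*(-5) = -34189417/(9727596*(-99883/3))*(-5) = -34189417/9727596*(-3/99883)*(-5) = (1799443/17045990724)*(-5) = -8997215/17045990724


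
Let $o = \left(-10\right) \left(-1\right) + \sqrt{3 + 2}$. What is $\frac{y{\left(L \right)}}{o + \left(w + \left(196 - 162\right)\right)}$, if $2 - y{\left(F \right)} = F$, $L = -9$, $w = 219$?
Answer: $\frac{2893}{69164} - \frac{11 \sqrt{5}}{69164} \approx 0.041472$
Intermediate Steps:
$y{\left(F \right)} = 2 - F$
$o = 10 + \sqrt{5} \approx 12.236$
$\frac{y{\left(L \right)}}{o + \left(w + \left(196 - 162\right)\right)} = \frac{2 - -9}{\left(10 + \sqrt{5}\right) + \left(219 + \left(196 - 162\right)\right)} = \frac{2 + 9}{\left(10 + \sqrt{5}\right) + \left(219 + \left(196 - 162\right)\right)} = \frac{1}{\left(10 + \sqrt{5}\right) + \left(219 + 34\right)} 11 = \frac{1}{\left(10 + \sqrt{5}\right) + 253} \cdot 11 = \frac{1}{263 + \sqrt{5}} \cdot 11 = \frac{11}{263 + \sqrt{5}}$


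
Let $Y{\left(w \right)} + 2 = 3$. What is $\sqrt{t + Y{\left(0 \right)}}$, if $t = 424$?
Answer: $5 \sqrt{17} \approx 20.616$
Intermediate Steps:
$Y{\left(w \right)} = 1$ ($Y{\left(w \right)} = -2 + 3 = 1$)
$\sqrt{t + Y{\left(0 \right)}} = \sqrt{424 + 1} = \sqrt{425} = 5 \sqrt{17}$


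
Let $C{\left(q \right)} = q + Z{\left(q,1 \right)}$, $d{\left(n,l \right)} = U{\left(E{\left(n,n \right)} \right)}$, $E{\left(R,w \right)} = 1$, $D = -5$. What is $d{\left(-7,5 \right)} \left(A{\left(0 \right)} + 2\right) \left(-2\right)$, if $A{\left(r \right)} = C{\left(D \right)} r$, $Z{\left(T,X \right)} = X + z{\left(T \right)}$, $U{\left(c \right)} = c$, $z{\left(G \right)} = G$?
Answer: $-4$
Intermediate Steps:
$d{\left(n,l \right)} = 1$
$Z{\left(T,X \right)} = T + X$ ($Z{\left(T,X \right)} = X + T = T + X$)
$C{\left(q \right)} = 1 + 2 q$ ($C{\left(q \right)} = q + \left(q + 1\right) = q + \left(1 + q\right) = 1 + 2 q$)
$A{\left(r \right)} = - 9 r$ ($A{\left(r \right)} = \left(1 + 2 \left(-5\right)\right) r = \left(1 - 10\right) r = - 9 r$)
$d{\left(-7,5 \right)} \left(A{\left(0 \right)} + 2\right) \left(-2\right) = 1 \left(\left(-9\right) 0 + 2\right) \left(-2\right) = 1 \left(0 + 2\right) \left(-2\right) = 1 \cdot 2 \left(-2\right) = 1 \left(-4\right) = -4$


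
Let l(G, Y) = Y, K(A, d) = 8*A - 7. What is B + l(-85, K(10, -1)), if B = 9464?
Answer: 9537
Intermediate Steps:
K(A, d) = -7 + 8*A
B + l(-85, K(10, -1)) = 9464 + (-7 + 8*10) = 9464 + (-7 + 80) = 9464 + 73 = 9537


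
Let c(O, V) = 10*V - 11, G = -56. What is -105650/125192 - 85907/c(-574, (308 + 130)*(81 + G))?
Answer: -11161190997/6853573444 ≈ -1.6285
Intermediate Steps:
c(O, V) = -11 + 10*V
-105650/125192 - 85907/c(-574, (308 + 130)*(81 + G)) = -105650/125192 - 85907/(-11 + 10*((308 + 130)*(81 - 56))) = -105650*1/125192 - 85907/(-11 + 10*(438*25)) = -52825/62596 - 85907/(-11 + 10*10950) = -52825/62596 - 85907/(-11 + 109500) = -52825/62596 - 85907/109489 = -11161190997/6853573444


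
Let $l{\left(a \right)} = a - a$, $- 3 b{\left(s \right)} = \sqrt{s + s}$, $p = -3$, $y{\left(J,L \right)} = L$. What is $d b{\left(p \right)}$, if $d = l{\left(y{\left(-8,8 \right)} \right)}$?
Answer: $0$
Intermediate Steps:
$b{\left(s \right)} = - \frac{\sqrt{2} \sqrt{s}}{3}$ ($b{\left(s \right)} = - \frac{\sqrt{s + s}}{3} = - \frac{\sqrt{2 s}}{3} = - \frac{\sqrt{2} \sqrt{s}}{3}$)
$l{\left(a \right)} = 0$
$d = 0$
$d b{\left(p \right)} = 0 \left(- \frac{\sqrt{2} \sqrt{-3}}{3}\right) = 0 \left(- \frac{\sqrt{2} i \sqrt{3}}{3}\right) = 0 \left(- \frac{i \sqrt{6}}{3}\right) = 0$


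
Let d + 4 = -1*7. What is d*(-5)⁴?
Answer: -6875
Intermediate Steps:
d = -11 (d = -4 - 1*7 = -4 - 7 = -11)
d*(-5)⁴ = -11*(-5)⁴ = -11*625 = -6875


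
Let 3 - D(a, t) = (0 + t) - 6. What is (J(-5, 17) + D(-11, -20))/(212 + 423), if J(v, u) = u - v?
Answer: 51/635 ≈ 0.080315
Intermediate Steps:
D(a, t) = 9 - t (D(a, t) = 3 - ((0 + t) - 6) = 3 - (t - 6) = 3 - (-6 + t) = 3 + (6 - t) = 9 - t)
(J(-5, 17) + D(-11, -20))/(212 + 423) = ((17 - 1*(-5)) + (9 - 1*(-20)))/(212 + 423) = ((17 + 5) + (9 + 20))/635 = (22 + 29)*(1/635) = 51*(1/635) = 51/635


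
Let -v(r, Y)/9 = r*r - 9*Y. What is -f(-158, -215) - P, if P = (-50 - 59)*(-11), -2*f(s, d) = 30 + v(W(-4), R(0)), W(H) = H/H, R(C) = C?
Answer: -2377/2 ≈ -1188.5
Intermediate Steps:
W(H) = 1
v(r, Y) = -9*r**2 + 81*Y (v(r, Y) = -9*(r*r - 9*Y) = -9*(r**2 - 9*Y) = -9*r**2 + 81*Y)
f(s, d) = -21/2 (f(s, d) = -(30 + (-9*1**2 + 81*0))/2 = -(30 + (-9*1 + 0))/2 = -(30 + (-9 + 0))/2 = -(30 - 9)/2 = -1/2*21 = -21/2)
P = 1199 (P = -109*(-11) = 1199)
-f(-158, -215) - P = -1*(-21/2) - 1*1199 = 21/2 - 1199 = -2377/2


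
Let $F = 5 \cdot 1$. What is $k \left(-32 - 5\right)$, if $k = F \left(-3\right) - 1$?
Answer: $592$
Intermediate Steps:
$F = 5$
$k = -16$ ($k = 5 \left(-3\right) - 1 = -15 - 1 = -16$)
$k \left(-32 - 5\right) = - 16 \left(-32 - 5\right) = \left(-16\right) \left(-37\right) = 592$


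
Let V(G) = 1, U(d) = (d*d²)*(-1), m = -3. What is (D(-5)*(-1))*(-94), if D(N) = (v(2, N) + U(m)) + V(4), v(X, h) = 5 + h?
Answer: 2632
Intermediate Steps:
U(d) = -d³ (U(d) = d³*(-1) = -d³)
D(N) = 33 + N (D(N) = ((5 + N) - 1*(-3)³) + 1 = ((5 + N) - 1*(-27)) + 1 = ((5 + N) + 27) + 1 = (32 + N) + 1 = 33 + N)
(D(-5)*(-1))*(-94) = ((33 - 5)*(-1))*(-94) = (28*(-1))*(-94) = -28*(-94) = 2632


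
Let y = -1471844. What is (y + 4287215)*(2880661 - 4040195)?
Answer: -3264518397114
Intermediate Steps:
(y + 4287215)*(2880661 - 4040195) = (-1471844 + 4287215)*(2880661 - 4040195) = 2815371*(-1159534) = -3264518397114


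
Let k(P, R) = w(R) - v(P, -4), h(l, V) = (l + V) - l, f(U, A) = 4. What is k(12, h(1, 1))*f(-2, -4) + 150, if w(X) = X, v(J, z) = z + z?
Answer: 186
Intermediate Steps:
v(J, z) = 2*z
h(l, V) = V (h(l, V) = (V + l) - l = V)
k(P, R) = 8 + R (k(P, R) = R - 2*(-4) = R - 1*(-8) = R + 8 = 8 + R)
k(12, h(1, 1))*f(-2, -4) + 150 = (8 + 1)*4 + 150 = 9*4 + 150 = 36 + 150 = 186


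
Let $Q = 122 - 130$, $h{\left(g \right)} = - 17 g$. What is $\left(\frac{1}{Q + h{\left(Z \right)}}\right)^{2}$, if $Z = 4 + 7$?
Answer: $\frac{1}{38025} \approx 2.6298 \cdot 10^{-5}$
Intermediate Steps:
$Z = 11$
$Q = -8$
$\left(\frac{1}{Q + h{\left(Z \right)}}\right)^{2} = \left(\frac{1}{-8 - 187}\right)^{2} = \left(\frac{1}{-195}\right)^{2} = \left(- \frac{1}{195}\right)^{2} = \frac{1}{38025}$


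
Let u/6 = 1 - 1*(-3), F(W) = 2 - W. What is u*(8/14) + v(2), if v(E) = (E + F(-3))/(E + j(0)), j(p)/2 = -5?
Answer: 719/56 ≈ 12.839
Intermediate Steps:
j(p) = -10 (j(p) = 2*(-5) = -10)
u = 24 (u = 6*(1 - 1*(-3)) = 6*(1 + 3) = 6*4 = 24)
v(E) = (5 + E)/(-10 + E) (v(E) = (E + (2 - 1*(-3)))/(E - 10) = (E + (2 + 3))/(-10 + E) = (E + 5)/(-10 + E) = (5 + E)/(-10 + E))
u*(8/14) + v(2) = 24*(8/14) + (5 + 2)/(-10 + 2) = 24*(8*(1/14)) + 7/(-8) = 24*(4/7) - 1/8*7 = 96/7 - 7/8 = 719/56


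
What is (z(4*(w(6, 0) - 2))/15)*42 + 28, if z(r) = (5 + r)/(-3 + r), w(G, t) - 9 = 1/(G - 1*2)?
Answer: 2058/65 ≈ 31.662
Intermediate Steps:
w(G, t) = 9 + 1/(-2 + G) (w(G, t) = 9 + 1/(G - 1*2) = 9 + 1/(G - 2) = 9 + 1/(-2 + G))
z(r) = (5 + r)/(-3 + r)
(z(4*(w(6, 0) - 2))/15)*42 + 28 = (((5 + 4*((-17 + 9*6)/(-2 + 6) - 2))/(-3 + 4*((-17 + 9*6)/(-2 + 6) - 2)))/15)*42 + 28 = (((5 + 4*((-17 + 54)/4 - 2))/(-3 + 4*((-17 + 54)/4 - 2)))*(1/15))*42 + 28 = (((5 + 4*((¼)*37 - 2))/(-3 + 4*((¼)*37 - 2)))*(1/15))*42 + 28 = (((5 + 4*(37/4 - 2))/(-3 + 4*(37/4 - 2)))*(1/15))*42 + 28 = (((5 + 4*(29/4))/(-3 + 4*(29/4)))*(1/15))*42 + 28 = (((5 + 29)/(-3 + 29))*(1/15))*42 + 28 = ((34/26)*(1/15))*42 + 28 = (((1/26)*34)*(1/15))*42 + 28 = ((17/13)*(1/15))*42 + 28 = (17/195)*42 + 28 = 238/65 + 28 = 2058/65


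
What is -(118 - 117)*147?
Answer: -147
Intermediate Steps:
-(118 - 117)*147 = -147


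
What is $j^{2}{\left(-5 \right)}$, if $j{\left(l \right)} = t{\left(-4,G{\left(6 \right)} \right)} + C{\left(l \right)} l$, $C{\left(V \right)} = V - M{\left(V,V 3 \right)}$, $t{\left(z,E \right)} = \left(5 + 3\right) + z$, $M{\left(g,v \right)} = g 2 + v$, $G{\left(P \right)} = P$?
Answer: $9216$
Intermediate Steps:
$M{\left(g,v \right)} = v + 2 g$ ($M{\left(g,v \right)} = 2 g + v = v + 2 g$)
$t{\left(z,E \right)} = 8 + z$
$C{\left(V \right)} = - 4 V$ ($C{\left(V \right)} = V - \left(V 3 + 2 V\right) = V - \left(3 V + 2 V\right) = V - 5 V = - 4 V$)
$j{\left(l \right)} = 4 - 4 l^{2}$ ($j{\left(l \right)} = \left(8 - 4\right) + - 4 l l = 4 - 4 l^{2}$)
$j^{2}{\left(-5 \right)} = \left(4 - 4 \left(-5\right)^{2}\right)^{2} = \left(4 - 100\right)^{2} = \left(-96\right)^{2} = 9216$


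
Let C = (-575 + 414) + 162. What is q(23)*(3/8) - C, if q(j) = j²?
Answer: 1579/8 ≈ 197.38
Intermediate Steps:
C = 1 (C = -161 + 162 = 1)
q(23)*(3/8) - C = 23²*(3/8) - 1 = 529*(3*(⅛)) - 1*1 = 529*(3/8) - 1 = 1587/8 - 1 = 1579/8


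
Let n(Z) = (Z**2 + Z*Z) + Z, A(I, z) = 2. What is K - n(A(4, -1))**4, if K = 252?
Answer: -9748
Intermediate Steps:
n(Z) = Z + 2*Z**2 (n(Z) = (Z**2 + Z**2) + Z = 2*Z**2 + Z = Z + 2*Z**2)
K - n(A(4, -1))**4 = 252 - (2*(1 + 2*2))**4 = 252 - (2*(1 + 4))**4 = 252 - (2*5)**4 = 252 - 1*10**4 = 252 - 1*10000 = 252 - 10000 = -9748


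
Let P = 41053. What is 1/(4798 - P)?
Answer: -1/36255 ≈ -2.7582e-5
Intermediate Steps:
1/(4798 - P) = 1/(4798 - 1*41053) = 1/(4798 - 41053) = 1/(-36255) = -1/36255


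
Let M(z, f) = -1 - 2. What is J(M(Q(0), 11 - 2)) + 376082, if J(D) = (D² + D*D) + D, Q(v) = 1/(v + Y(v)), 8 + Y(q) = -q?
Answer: 376097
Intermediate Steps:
Y(q) = -8 - q
Q(v) = -⅛ (Q(v) = 1/(v + (-8 - v)) = 1/(-8) = -⅛)
M(z, f) = -3
J(D) = D + 2*D² (J(D) = (D² + D²) + D = 2*D² + D = D + 2*D²)
J(M(Q(0), 11 - 2)) + 376082 = -3*(1 + 2*(-3)) + 376082 = -3*(1 - 6) + 376082 = -3*(-5) + 376082 = 15 + 376082 = 376097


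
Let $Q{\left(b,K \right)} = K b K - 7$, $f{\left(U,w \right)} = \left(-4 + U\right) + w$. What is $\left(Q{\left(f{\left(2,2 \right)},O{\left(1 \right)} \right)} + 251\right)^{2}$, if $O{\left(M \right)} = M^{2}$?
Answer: $59536$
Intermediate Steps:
$f{\left(U,w \right)} = -4 + U + w$
$Q{\left(b,K \right)} = -7 + b K^{2}$ ($Q{\left(b,K \right)} = b K^{2} - 7 = -7 + b K^{2}$)
$\left(Q{\left(f{\left(2,2 \right)},O{\left(1 \right)} \right)} + 251\right)^{2} = \left(\left(-7 + \left(-4 + 2 + 2\right) \left(1^{2}\right)^{2}\right) + 251\right)^{2} = \left(\left(-7 + 0 \cdot 1^{2}\right) + 251\right)^{2} = \left(\left(-7 + 0 \cdot 1\right) + 251\right)^{2} = \left(\left(-7 + 0\right) + 251\right)^{2} = \left(-7 + 251\right)^{2} = 244^{2} = 59536$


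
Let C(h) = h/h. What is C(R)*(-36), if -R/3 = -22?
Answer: -36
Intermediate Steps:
R = 66 (R = -3*(-22) = 66)
C(h) = 1
C(R)*(-36) = 1*(-36) = -36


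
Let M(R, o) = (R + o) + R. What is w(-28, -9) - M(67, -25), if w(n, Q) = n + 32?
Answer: -105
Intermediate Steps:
M(R, o) = o + 2*R
w(n, Q) = 32 + n
w(-28, -9) - M(67, -25) = (32 - 28) - (-25 + 2*67) = 4 - (-25 + 134) = 4 - 1*109 = 4 - 109 = -105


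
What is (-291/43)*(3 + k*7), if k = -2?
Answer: 3201/43 ≈ 74.442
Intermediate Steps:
(-291/43)*(3 + k*7) = (-291/43)*(3 - 2*7) = (-291*1/43)*(3 - 14) = -291/43*(-11) = 3201/43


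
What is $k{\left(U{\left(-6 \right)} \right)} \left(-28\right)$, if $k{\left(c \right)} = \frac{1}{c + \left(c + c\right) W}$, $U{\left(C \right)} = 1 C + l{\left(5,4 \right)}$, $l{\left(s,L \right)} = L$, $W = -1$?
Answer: $-14$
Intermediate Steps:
$U{\left(C \right)} = 4 + C$ ($U{\left(C \right)} = 1 C + 4 = C + 4 = 4 + C$)
$k{\left(c \right)} = - \frac{1}{c}$ ($k{\left(c \right)} = \frac{1}{c + \left(c + c\right) \left(-1\right)} = \frac{1}{c + 2 c \left(-1\right)} = \frac{1}{c - 2 c} = \frac{1}{\left(-1\right) c} = - \frac{1}{c}$)
$k{\left(U{\left(-6 \right)} \right)} \left(-28\right) = - \frac{1}{4 - 6} \left(-28\right) = - \frac{1}{-2} \left(-28\right) = \left(-1\right) \left(- \frac{1}{2}\right) \left(-28\right) = \frac{1}{2} \left(-28\right) = -14$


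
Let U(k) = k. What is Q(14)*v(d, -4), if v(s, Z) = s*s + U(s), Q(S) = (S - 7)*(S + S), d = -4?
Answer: 2352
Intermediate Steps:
Q(S) = 2*S*(-7 + S) (Q(S) = (-7 + S)*(2*S) = 2*S*(-7 + S))
v(s, Z) = s + s² (v(s, Z) = s*s + s = s² + s = s + s²)
Q(14)*v(d, -4) = (2*14*(-7 + 14))*(-4*(1 - 4)) = (2*14*7)*(-4*(-3)) = 196*12 = 2352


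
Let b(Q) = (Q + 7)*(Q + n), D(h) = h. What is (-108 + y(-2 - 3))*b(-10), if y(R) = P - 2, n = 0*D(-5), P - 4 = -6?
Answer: -3360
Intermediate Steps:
P = -2 (P = 4 - 6 = -2)
n = 0 (n = 0*(-5) = 0)
y(R) = -4 (y(R) = -2 - 2 = -4)
b(Q) = Q*(7 + Q) (b(Q) = (Q + 7)*(Q + 0) = (7 + Q)*Q = Q*(7 + Q))
(-108 + y(-2 - 3))*b(-10) = (-108 - 4)*(-10*(7 - 10)) = -(-1120)*(-3) = -112*30 = -3360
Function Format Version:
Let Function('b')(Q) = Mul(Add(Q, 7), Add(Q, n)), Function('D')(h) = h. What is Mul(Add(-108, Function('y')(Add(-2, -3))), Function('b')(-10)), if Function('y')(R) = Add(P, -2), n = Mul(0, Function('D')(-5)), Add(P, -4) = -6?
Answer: -3360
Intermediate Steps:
P = -2 (P = Add(4, -6) = -2)
n = 0 (n = Mul(0, -5) = 0)
Function('y')(R) = -4 (Function('y')(R) = Add(-2, -2) = -4)
Function('b')(Q) = Mul(Q, Add(7, Q)) (Function('b')(Q) = Mul(Add(Q, 7), Add(Q, 0)) = Mul(Add(7, Q), Q) = Mul(Q, Add(7, Q)))
Mul(Add(-108, Function('y')(Add(-2, -3))), Function('b')(-10)) = Mul(Add(-108, -4), Mul(-10, Add(7, -10))) = Mul(-112, Mul(-10, -3)) = Mul(-112, 30) = -3360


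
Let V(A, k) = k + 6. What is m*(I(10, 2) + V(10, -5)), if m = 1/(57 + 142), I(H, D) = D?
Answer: 3/199 ≈ 0.015075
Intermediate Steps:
V(A, k) = 6 + k
m = 1/199 ≈ 0.0050251
m*(I(10, 2) + V(10, -5)) = (2 + (6 - 5))/199 = (2 + 1)/199 = (1/199)*3 = 3/199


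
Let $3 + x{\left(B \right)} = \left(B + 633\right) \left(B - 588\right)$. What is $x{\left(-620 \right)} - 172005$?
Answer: $-187712$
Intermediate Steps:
$x{\left(B \right)} = -3 + \left(-588 + B\right) \left(633 + B\right)$ ($x{\left(B \right)} = -3 + \left(B + 633\right) \left(B - 588\right) = -3 + \left(633 + B\right) \left(-588 + B\right) = -3 + \left(-588 + B\right) \left(633 + B\right)$)
$x{\left(-620 \right)} - 172005 = \left(-372207 + \left(-620\right)^{2} + 45 \left(-620\right)\right) - 172005 = \left(-372207 + 384400 - 27900\right) - 172005 = -15707 - 172005 = -187712$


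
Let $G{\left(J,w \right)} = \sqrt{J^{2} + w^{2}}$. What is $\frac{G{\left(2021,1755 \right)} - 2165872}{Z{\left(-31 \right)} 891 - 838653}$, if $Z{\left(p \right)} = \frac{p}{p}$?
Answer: $\frac{1082936}{418881} - \frac{\sqrt{7164466}}{837762} \approx 2.5821$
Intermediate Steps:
$Z{\left(p \right)} = 1$
$\frac{G{\left(2021,1755 \right)} - 2165872}{Z{\left(-31 \right)} 891 - 838653} = \frac{\sqrt{2021^{2} + 1755^{2}} - 2165872}{1 \cdot 891 - 838653} = \frac{\sqrt{4084441 + 3080025} - 2165872}{891 - 838653} = \frac{\sqrt{7164466} - 2165872}{-837762} = \left(-2165872 + \sqrt{7164466}\right) \left(- \frac{1}{837762}\right) = \frac{1082936}{418881} - \frac{\sqrt{7164466}}{837762}$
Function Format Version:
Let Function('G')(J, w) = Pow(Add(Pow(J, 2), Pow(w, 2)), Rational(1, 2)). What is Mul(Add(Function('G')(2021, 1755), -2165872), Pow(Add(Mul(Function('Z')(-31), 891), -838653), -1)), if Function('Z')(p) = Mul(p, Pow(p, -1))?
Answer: Add(Rational(1082936, 418881), Mul(Rational(-1, 837762), Pow(7164466, Rational(1, 2)))) ≈ 2.5821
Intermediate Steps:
Function('Z')(p) = 1
Mul(Add(Function('G')(2021, 1755), -2165872), Pow(Add(Mul(Function('Z')(-31), 891), -838653), -1)) = Mul(Add(Pow(Add(Pow(2021, 2), Pow(1755, 2)), Rational(1, 2)), -2165872), Pow(Add(Mul(1, 891), -838653), -1)) = Mul(Add(Pow(Add(4084441, 3080025), Rational(1, 2)), -2165872), Pow(Add(891, -838653), -1)) = Mul(Add(Pow(7164466, Rational(1, 2)), -2165872), Pow(-837762, -1)) = Mul(Add(-2165872, Pow(7164466, Rational(1, 2))), Rational(-1, 837762)) = Add(Rational(1082936, 418881), Mul(Rational(-1, 837762), Pow(7164466, Rational(1, 2))))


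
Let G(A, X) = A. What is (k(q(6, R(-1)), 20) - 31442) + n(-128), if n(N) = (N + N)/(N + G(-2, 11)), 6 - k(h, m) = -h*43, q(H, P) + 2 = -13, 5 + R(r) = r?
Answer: -2085137/65 ≈ -32079.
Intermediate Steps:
R(r) = -5 + r
q(H, P) = -15 (q(H, P) = -2 - 13 = -15)
k(h, m) = 6 + 43*h (k(h, m) = 6 - (-1)*h*43 = 6 - (-1)*43*h = 6 - (-43)*h = 6 + 43*h)
n(N) = 2*N/(-2 + N) (n(N) = (N + N)/(N - 2) = (2*N)/(-2 + N) = 2*N/(-2 + N))
(k(q(6, R(-1)), 20) - 31442) + n(-128) = ((6 + 43*(-15)) - 31442) + 2*(-128)/(-2 - 128) = ((6 - 645) - 31442) + 2*(-128)/(-130) = (-639 - 31442) + 2*(-128)*(-1/130) = -32081 + 128/65 = -2085137/65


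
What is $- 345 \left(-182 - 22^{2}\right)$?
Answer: $229770$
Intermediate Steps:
$- 345 \left(-182 - 22^{2}\right) = - 345 \left(-182 - 484\right) = \left(-345\right) \left(-666\right) = 229770$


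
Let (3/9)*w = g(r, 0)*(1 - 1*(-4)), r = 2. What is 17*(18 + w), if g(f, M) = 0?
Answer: 306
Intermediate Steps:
w = 0 (w = 3*(0*(1 - 1*(-4))) = 3*(0*(1 + 4)) = 3*(0*5) = 3*0 = 0)
17*(18 + w) = 17*(18 + 0) = 17*18 = 306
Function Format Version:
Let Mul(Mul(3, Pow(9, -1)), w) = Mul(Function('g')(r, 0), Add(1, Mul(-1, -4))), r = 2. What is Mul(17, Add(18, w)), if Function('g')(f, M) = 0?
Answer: 306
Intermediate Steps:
w = 0 (w = Mul(3, Mul(0, Add(1, Mul(-1, -4)))) = Mul(3, Mul(0, Add(1, 4))) = Mul(3, Mul(0, 5)) = Mul(3, 0) = 0)
Mul(17, Add(18, w)) = Mul(17, Add(18, 0)) = Mul(17, 18) = 306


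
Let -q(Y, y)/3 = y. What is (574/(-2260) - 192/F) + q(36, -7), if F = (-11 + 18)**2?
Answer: 931747/55370 ≈ 16.828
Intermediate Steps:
F = 49 (F = 7**2 = 49)
q(Y, y) = -3*y
(574/(-2260) - 192/F) + q(36, -7) = (574/(-2260) - 192/49) - 3*(-7) = (574*(-1/2260) - 192*1/49) + 21 = (-287/1130 - 192/49) + 21 = -231023/55370 + 21 = 931747/55370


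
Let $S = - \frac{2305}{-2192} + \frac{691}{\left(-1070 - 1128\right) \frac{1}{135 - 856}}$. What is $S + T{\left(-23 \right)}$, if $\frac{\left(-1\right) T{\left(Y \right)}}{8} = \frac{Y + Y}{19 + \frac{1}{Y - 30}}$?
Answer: $\frac{42774941267}{173104432} \approx 247.1$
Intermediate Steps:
$S = \frac{78367493}{344144}$ ($S = \left(-2305\right) \left(- \frac{1}{2192}\right) + \frac{691}{\left(-2198\right) \frac{1}{-721}} = \frac{2305}{2192} + \frac{691}{\left(-2198\right) \left(- \frac{1}{721}\right)} = \frac{2305}{2192} + \frac{691}{\frac{314}{103}} = \frac{2305}{2192} + 691 \cdot \frac{103}{314} = \frac{2305}{2192} + \frac{71173}{314} = \frac{78367493}{344144} \approx 227.72$)
$T{\left(Y \right)} = - \frac{16 Y}{19 + \frac{1}{-30 + Y}}$ ($T{\left(Y \right)} = - 8 \frac{Y + Y}{19 + \frac{1}{Y - 30}} = - 8 \frac{2 Y}{19 + \frac{1}{-30 + Y}} = - \frac{16 Y}{19 + \frac{1}{-30 + Y}}$)
$S + T{\left(-23 \right)} = \frac{78367493}{344144} + 16 \left(-23\right) \frac{1}{-569 + 19 \left(-23\right)} \left(30 - -23\right) = \frac{78367493}{344144} + 16 \left(-23\right) \frac{1}{-569 - 437} \left(30 + 23\right) = \frac{78367493}{344144} + 16 \left(-23\right) \frac{1}{-1006} \cdot 53 = \frac{78367493}{344144} + 16 \left(-23\right) \left(- \frac{1}{1006}\right) 53 = \frac{78367493}{344144} + \frac{9752}{503} = \frac{42774941267}{173104432}$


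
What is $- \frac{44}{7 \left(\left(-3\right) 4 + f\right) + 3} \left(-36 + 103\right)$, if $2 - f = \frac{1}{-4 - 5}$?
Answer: $\frac{6633}{149} \approx 44.517$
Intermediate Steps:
$f = \frac{19}{9}$ ($f = 2 - \frac{1}{-4 - 5} = 2 - \frac{1}{-9} = 2 - - \frac{1}{9} = 2 + \frac{1}{9} = \frac{19}{9} \approx 2.1111$)
$- \frac{44}{7 \left(\left(-3\right) 4 + f\right) + 3} \left(-36 + 103\right) = - \frac{44}{7 \left(\left(-3\right) 4 + \frac{19}{9}\right) + 3} \left(-36 + 103\right) = - \frac{44}{7 \left(-12 + \frac{19}{9}\right) + 3} \cdot 67 = - \frac{44}{7 \left(- \frac{89}{9}\right) + 3} \cdot 67 = - \frac{44}{- \frac{623}{9} + 3} \cdot 67 = - \frac{44}{- \frac{596}{9}} \cdot 67 = \left(-44\right) \left(- \frac{9}{596}\right) 67 = \frac{99}{149} \cdot 67 = \frac{6633}{149}$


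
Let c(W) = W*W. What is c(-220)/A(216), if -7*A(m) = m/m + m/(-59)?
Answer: 19989200/157 ≈ 1.2732e+5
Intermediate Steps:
A(m) = -1/7 + m/413 (A(m) = -(m/m + m/(-59))/7 = -(1 + m*(-1/59))/7 = -(1 - m/59)/7 = -1/7 + m/413)
c(W) = W**2
c(-220)/A(216) = (-220)**2/(-1/7 + (1/413)*216) = 48400/(-1/7 + 216/413) = 48400/(157/413) = 48400*(413/157) = 19989200/157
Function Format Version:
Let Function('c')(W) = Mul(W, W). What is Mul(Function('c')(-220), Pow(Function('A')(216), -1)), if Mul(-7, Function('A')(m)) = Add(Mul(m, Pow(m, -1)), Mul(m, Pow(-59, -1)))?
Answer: Rational(19989200, 157) ≈ 1.2732e+5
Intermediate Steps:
Function('A')(m) = Add(Rational(-1, 7), Mul(Rational(1, 413), m)) (Function('A')(m) = Mul(Rational(-1, 7), Add(Mul(m, Pow(m, -1)), Mul(m, Pow(-59, -1)))) = Mul(Rational(-1, 7), Add(1, Mul(m, Rational(-1, 59)))) = Mul(Rational(-1, 7), Add(1, Mul(Rational(-1, 59), m))) = Add(Rational(-1, 7), Mul(Rational(1, 413), m)))
Function('c')(W) = Pow(W, 2)
Mul(Function('c')(-220), Pow(Function('A')(216), -1)) = Mul(Pow(-220, 2), Pow(Add(Rational(-1, 7), Mul(Rational(1, 413), 216)), -1)) = Mul(48400, Pow(Add(Rational(-1, 7), Rational(216, 413)), -1)) = Mul(48400, Pow(Rational(157, 413), -1)) = Mul(48400, Rational(413, 157)) = Rational(19989200, 157)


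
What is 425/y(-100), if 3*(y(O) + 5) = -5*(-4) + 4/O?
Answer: 31875/124 ≈ 257.06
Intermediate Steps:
y(O) = 5/3 + 4/(3*O) (y(O) = -5 + (-5*(-4) + 4/O)/3 = -5 + (20 + 4/O)/3 = -5 + (20/3 + 4/(3*O)) = 5/3 + 4/(3*O))
425/y(-100) = 425/(((1/3)*(4 + 5*(-100))/(-100))) = 425/(((1/3)*(-1/100)*(4 - 500))) = 425/(((1/3)*(-1/100)*(-496))) = 425/(124/75) = 425*(75/124) = 31875/124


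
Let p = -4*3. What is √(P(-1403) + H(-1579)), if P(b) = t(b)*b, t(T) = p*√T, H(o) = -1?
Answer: √(-1 + 16836*I*√1403) ≈ 561.52 + 561.53*I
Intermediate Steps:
p = -12
t(T) = -12*√T
P(b) = -12*b^(3/2) (P(b) = (-12*√b)*b = -12*b^(3/2))
√(P(-1403) + H(-1579)) = √(-(-16836)*I*√1403 - 1) = √(16836*I*√1403 - 1) = √(-1 + 16836*I*√1403)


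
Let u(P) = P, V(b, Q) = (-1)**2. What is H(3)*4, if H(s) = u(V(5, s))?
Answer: 4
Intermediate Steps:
V(b, Q) = 1
H(s) = 1
H(3)*4 = 1*4 = 4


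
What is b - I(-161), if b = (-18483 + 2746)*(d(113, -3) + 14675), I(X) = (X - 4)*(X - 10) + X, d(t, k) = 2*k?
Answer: -230874107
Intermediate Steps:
I(X) = X + (-10 + X)*(-4 + X) (I(X) = (-4 + X)*(-10 + X) + X = (-10 + X)*(-4 + X) + X = X + (-10 + X)*(-4 + X))
b = -230846053 (b = (-18483 + 2746)*(2*(-3) + 14675) = -15737*(-6 + 14675) = -15737*14669 = -230846053)
b - I(-161) = -230846053 - (40 + (-161)² - 13*(-161)) = -230846053 - (40 + 25921 + 2093) = -230846053 - 1*28054 = -230846053 - 28054 = -230874107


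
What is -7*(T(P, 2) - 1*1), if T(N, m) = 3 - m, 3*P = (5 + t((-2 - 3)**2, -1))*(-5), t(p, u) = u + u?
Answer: 0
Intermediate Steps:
t(p, u) = 2*u
P = -5 (P = ((5 + 2*(-1))*(-5))/3 = ((5 - 2)*(-5))/3 = (3*(-5))/3 = (1/3)*(-15) = -5)
-7*(T(P, 2) - 1*1) = -7*((3 - 1*2) - 1*1) = -7*((3 - 2) - 1) = -7*(1 - 1) = -7*0 = 0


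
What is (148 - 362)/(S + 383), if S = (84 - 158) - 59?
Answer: -107/125 ≈ -0.85600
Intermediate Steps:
S = -133 (S = -74 - 59 = -133)
(148 - 362)/(S + 383) = (148 - 362)/(-133 + 383) = -214/250 = -214*1/250 = -107/125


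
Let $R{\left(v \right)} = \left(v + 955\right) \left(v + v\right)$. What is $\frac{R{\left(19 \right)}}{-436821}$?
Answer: $- \frac{37012}{436821} \approx -0.08473$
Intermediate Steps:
$R{\left(v \right)} = 2 v \left(955 + v\right)$ ($R{\left(v \right)} = \left(955 + v\right) 2 v = 2 v \left(955 + v\right)$)
$\frac{R{\left(19 \right)}}{-436821} = \frac{2 \cdot 19 \left(955 + 19\right)}{-436821} = 2 \cdot 19 \cdot 974 \left(- \frac{1}{436821}\right) = 37012 \left(- \frac{1}{436821}\right) = - \frac{37012}{436821}$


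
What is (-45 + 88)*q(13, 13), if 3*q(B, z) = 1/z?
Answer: 43/39 ≈ 1.1026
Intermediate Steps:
q(B, z) = 1/(3*z)
(-45 + 88)*q(13, 13) = (-45 + 88)*((1/3)/13) = 43*((1/3)*(1/13)) = 43*(1/39) = 43/39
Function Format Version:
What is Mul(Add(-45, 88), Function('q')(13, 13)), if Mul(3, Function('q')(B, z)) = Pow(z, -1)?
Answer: Rational(43, 39) ≈ 1.1026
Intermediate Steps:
Function('q')(B, z) = Mul(Rational(1, 3), Pow(z, -1))
Mul(Add(-45, 88), Function('q')(13, 13)) = Mul(Add(-45, 88), Mul(Rational(1, 3), Pow(13, -1))) = Mul(43, Mul(Rational(1, 3), Rational(1, 13))) = Mul(43, Rational(1, 39)) = Rational(43, 39)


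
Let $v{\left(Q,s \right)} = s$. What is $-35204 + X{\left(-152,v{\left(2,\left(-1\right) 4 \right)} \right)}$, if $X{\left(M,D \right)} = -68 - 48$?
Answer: $-35320$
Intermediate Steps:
$X{\left(M,D \right)} = -116$ ($X{\left(M,D \right)} = -68 - 48 = -116$)
$-35204 + X{\left(-152,v{\left(2,\left(-1\right) 4 \right)} \right)} = -35204 - 116 = -35320$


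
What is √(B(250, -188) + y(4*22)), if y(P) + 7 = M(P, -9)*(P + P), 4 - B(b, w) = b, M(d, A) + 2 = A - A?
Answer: 11*I*√5 ≈ 24.597*I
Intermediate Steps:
M(d, A) = -2 (M(d, A) = -2 + (A - A) = -2 + 0 = -2)
B(b, w) = 4 - b
y(P) = -7 - 4*P (y(P) = -7 - 2*(P + P) = -7 - 4*P)
√(B(250, -188) + y(4*22)) = √((4 - 1*250) + (-7 - 16*22)) = √((4 - 250) + (-7 - 4*88)) = √(-246 + (-7 - 352)) = √(-246 - 359) = √(-605) = 11*I*√5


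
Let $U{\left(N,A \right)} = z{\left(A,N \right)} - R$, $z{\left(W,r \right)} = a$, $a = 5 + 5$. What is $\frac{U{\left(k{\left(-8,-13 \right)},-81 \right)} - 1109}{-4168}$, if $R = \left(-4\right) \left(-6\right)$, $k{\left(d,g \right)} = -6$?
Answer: $\frac{1123}{4168} \approx 0.26943$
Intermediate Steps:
$a = 10$
$z{\left(W,r \right)} = 10$
$R = 24$
$U{\left(N,A \right)} = -14$ ($U{\left(N,A \right)} = 10 - 24 = -14$)
$\frac{U{\left(k{\left(-8,-13 \right)},-81 \right)} - 1109}{-4168} = \frac{-14 - 1109}{-4168} = \left(-1123\right) \left(- \frac{1}{4168}\right) = \frac{1123}{4168}$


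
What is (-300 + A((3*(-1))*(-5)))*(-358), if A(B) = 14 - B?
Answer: 107758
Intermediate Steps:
(-300 + A((3*(-1))*(-5)))*(-358) = (-300 + (14 - 3*(-1)*(-5)))*(-358) = (-300 + (14 - (-3)*(-5)))*(-358) = (-300 + (14 - 1*15))*(-358) = (-300 + (14 - 15))*(-358) = (-300 - 1)*(-358) = -301*(-358) = 107758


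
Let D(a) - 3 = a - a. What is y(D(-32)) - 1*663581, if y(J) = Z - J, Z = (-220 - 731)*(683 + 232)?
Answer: -1533749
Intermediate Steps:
D(a) = 3 (D(a) = 3 + (a - a) = 3 + 0 = 3)
Z = -870165 (Z = -951*915 = -870165)
y(J) = -870165 - J
y(D(-32)) - 1*663581 = (-870165 - 1*3) - 1*663581 = (-870165 - 3) - 663581 = -870168 - 663581 = -1533749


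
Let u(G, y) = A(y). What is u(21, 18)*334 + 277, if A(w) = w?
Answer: 6289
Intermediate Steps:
u(G, y) = y
u(21, 18)*334 + 277 = 18*334 + 277 = 6012 + 277 = 6289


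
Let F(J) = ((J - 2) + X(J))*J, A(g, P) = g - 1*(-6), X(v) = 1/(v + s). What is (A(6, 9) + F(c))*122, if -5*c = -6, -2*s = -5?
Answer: 1282464/925 ≈ 1386.4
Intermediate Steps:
s = 5/2 (s = -1/2*(-5) = 5/2 ≈ 2.5000)
X(v) = 1/(5/2 + v) (X(v) = 1/(v + 5/2) = 1/(5/2 + v))
A(g, P) = 6 + g (A(g, P) = g + 6 = 6 + g)
c = 6/5 (c = -1/5*(-6) = 6/5 ≈ 1.2000)
F(J) = J*(-2 + J + 2/(5 + 2*J)) (F(J) = ((J - 2) + 2/(5 + 2*J))*J = ((-2 + J) + 2/(5 + 2*J))*J = (-2 + J + 2/(5 + 2*J))*J = J*(-2 + J + 2/(5 + 2*J)))
(A(6, 9) + F(c))*122 = ((6 + 6) + 6*(-8 + 6/5 + 2*(6/5)**2)/(5*(5 + 2*(6/5))))*122 = (12 + 6*(-8 + 6/5 + 2*(36/25))/(5*(5 + 12/5)))*122 = (12 + 6*(-8 + 6/5 + 72/25)/(5*(37/5)))*122 = (12 + (6/5)*(5/37)*(-98/25))*122 = (12 - 588/925)*122 = (10512/925)*122 = 1282464/925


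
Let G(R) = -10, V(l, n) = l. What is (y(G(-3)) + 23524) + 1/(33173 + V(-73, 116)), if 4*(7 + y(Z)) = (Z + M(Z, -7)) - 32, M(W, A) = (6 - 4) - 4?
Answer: 778048601/33100 ≈ 23506.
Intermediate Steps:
M(W, A) = -2 (M(W, A) = 2 - 4 = -2)
y(Z) = -31/2 + Z/4 (y(Z) = -7 + ((Z - 2) - 32)/4 = -7 + ((-2 + Z) - 32)/4 = -7 + (-34 + Z)/4 = -7 + (-17/2 + Z/4) = -31/2 + Z/4)
(y(G(-3)) + 23524) + 1/(33173 + V(-73, 116)) = ((-31/2 + (1/4)*(-10)) + 23524) + 1/(33173 - 73) = ((-31/2 - 5/2) + 23524) + 1/33100 = (-18 + 23524) + 1/33100 = 23506 + 1/33100 = 778048601/33100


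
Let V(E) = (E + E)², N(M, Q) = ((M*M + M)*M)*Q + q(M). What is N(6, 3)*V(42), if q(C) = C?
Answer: 5376672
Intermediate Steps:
N(M, Q) = M + M*Q*(M + M²) (N(M, Q) = ((M*M + M)*M)*Q + M = ((M² + M)*M)*Q + M = ((M + M²)*M)*Q + M = (M*(M + M²))*Q + M = M*Q*(M + M²) + M = M + M*Q*(M + M²))
V(E) = 4*E² (V(E) = (2*E)² = 4*E²)
N(6, 3)*V(42) = (6*(1 + 6*3 + 3*6²))*(4*42²) = (6*(1 + 18 + 3*36))*(4*1764) = (6*(1 + 18 + 108))*7056 = (6*127)*7056 = 762*7056 = 5376672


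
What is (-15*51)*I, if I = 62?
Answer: -47430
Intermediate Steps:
(-15*51)*I = -15*51*62 = -765*62 = -47430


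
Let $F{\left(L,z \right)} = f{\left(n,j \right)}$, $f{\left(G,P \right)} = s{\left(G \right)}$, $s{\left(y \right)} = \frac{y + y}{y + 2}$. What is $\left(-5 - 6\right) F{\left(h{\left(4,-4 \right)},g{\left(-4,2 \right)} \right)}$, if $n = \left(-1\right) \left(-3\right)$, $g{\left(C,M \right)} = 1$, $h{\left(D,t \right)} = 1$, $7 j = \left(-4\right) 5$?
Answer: $- \frac{66}{5} \approx -13.2$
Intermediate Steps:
$j = - \frac{20}{7}$ ($j = \frac{\left(-4\right) 5}{7} = \frac{1}{7} \left(-20\right) = - \frac{20}{7} \approx -2.8571$)
$s{\left(y \right)} = \frac{2 y}{2 + y}$
$n = 3$
$f{\left(G,P \right)} = \frac{2 G}{2 + G}$
$F{\left(L,z \right)} = \frac{6}{5}$ ($F{\left(L,z \right)} = 2 \cdot 3 \frac{1}{2 + 3} = 2 \cdot 3 \cdot \frac{1}{5} = \frac{6}{5}$)
$\left(-5 - 6\right) F{\left(h{\left(4,-4 \right)},g{\left(-4,2 \right)} \right)} = \left(-5 - 6\right) \frac{6}{5} = \left(-11\right) \frac{6}{5} = - \frac{66}{5}$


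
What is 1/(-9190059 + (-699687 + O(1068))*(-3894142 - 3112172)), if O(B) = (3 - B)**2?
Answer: -1/3044518862991 ≈ -3.2846e-13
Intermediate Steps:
1/(-9190059 + (-699687 + O(1068))*(-3894142 - 3112172)) = 1/(-9190059 + (-699687 + (-3 + 1068)**2)*(-3894142 - 3112172)) = 1/(-9190059 + (-699687 + 1065**2)*(-7006314)) = 1/(-9190059 + (-699687 + 1134225)*(-7006314)) = 1/(-9190059 + 434538*(-7006314)) = 1/(-9190059 - 3044509672932) = 1/(-3044518862991) = -1/3044518862991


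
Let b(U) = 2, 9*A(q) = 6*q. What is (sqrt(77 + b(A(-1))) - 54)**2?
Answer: (54 - sqrt(79))**2 ≈ 2035.1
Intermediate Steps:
A(q) = 2*q/3 (A(q) = (6*q)/9 = 2*q/3)
(sqrt(77 + b(A(-1))) - 54)**2 = (sqrt(77 + 2) - 54)**2 = (sqrt(79) - 54)**2 = (-54 + sqrt(79))**2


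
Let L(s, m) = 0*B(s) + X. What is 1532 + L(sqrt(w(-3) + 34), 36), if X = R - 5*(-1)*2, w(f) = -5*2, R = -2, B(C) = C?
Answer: 1540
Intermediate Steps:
w(f) = -10
X = 8 (X = -2 - 5*(-1)*2 = -2 - (-5)*2 = -2 - 1*(-10) = -2 + 10 = 8)
L(s, m) = 8 (L(s, m) = 0*s + 8 = 0 + 8 = 8)
1532 + L(sqrt(w(-3) + 34), 36) = 1532 + 8 = 1540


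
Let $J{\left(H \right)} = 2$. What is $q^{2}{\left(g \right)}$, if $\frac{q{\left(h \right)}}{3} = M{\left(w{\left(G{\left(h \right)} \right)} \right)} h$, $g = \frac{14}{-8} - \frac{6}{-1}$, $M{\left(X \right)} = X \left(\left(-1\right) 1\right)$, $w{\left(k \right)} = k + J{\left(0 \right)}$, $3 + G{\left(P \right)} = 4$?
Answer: $\frac{23409}{16} \approx 1463.1$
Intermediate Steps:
$G{\left(P \right)} = 1$ ($G{\left(P \right)} = -3 + 4 = 1$)
$w{\left(k \right)} = 2 + k$ ($w{\left(k \right)} = k + 2 = 2 + k$)
$M{\left(X \right)} = - X$ ($M{\left(X \right)} = X \left(-1\right) = - X$)
$g = \frac{17}{4}$ ($g = 14 \left(- \frac{1}{8}\right) - -6 = - \frac{7}{4} + 6 = \frac{17}{4} \approx 4.25$)
$q{\left(h \right)} = - 9 h$ ($q{\left(h \right)} = 3 - (2 + 1) h = 3 \left(-1\right) 3 h = 3 \left(- 3 h\right) = - 9 h$)
$q^{2}{\left(g \right)} = \left(\left(-9\right) \frac{17}{4}\right)^{2} = \left(- \frac{153}{4}\right)^{2} = \frac{23409}{16}$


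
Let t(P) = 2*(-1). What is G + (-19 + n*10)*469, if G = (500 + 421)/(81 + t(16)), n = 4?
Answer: 778992/79 ≈ 9860.7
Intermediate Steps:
t(P) = -2
G = 921/79 (G = (500 + 421)/(81 - 2) = 921/79 ≈ 11.658)
G + (-19 + n*10)*469 = 921/79 + (-19 + 4*10)*469 = 921/79 + (-19 + 40)*469 = 921/79 + 21*469 = 921/79 + 9849 = 778992/79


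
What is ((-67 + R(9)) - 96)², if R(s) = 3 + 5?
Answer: 24025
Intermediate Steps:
R(s) = 8
((-67 + R(9)) - 96)² = ((-67 + 8) - 96)² = (-59 - 96)² = (-155)² = 24025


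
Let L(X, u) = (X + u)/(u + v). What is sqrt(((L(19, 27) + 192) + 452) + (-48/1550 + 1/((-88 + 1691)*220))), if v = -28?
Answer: sqrt(17867117685718301)/5466230 ≈ 24.453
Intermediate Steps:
L(X, u) = (X + u)/(-28 + u) (L(X, u) = (X + u)/(u - 28) = (X + u)/(-28 + u))
sqrt(((L(19, 27) + 192) + 452) + (-48/1550 + 1/((-88 + 1691)*220))) = sqrt((((19 + 27)/(-28 + 27) + 192) + 452) + (-48/1550 + 1/((-88 + 1691)*220))) = sqrt(((46/(-1) + 192) + 452) + (-48*1/1550 + (1/220)/1603)) = sqrt(((-1*46 + 192) + 452) + (-24/775 + (1/1603)*(1/220))) = sqrt(((-46 + 192) + 452) + (-24/775 + 1/352660)) = sqrt((146 + 452) - 1692613/54662300) = sqrt(598 - 1692613/54662300) = sqrt(32686362787/54662300) = sqrt(17867117685718301)/5466230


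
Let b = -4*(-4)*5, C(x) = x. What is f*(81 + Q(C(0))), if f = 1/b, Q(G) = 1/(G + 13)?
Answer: 527/520 ≈ 1.0135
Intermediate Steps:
Q(G) = 1/(13 + G)
b = 80 (b = 16*5 = 80)
f = 1/80 ≈ 0.012500
f*(81 + Q(C(0))) = (81 + 1/(13 + 0))/80 = (81 + 1/13)/80 = (1/80)*(1054/13) = 527/520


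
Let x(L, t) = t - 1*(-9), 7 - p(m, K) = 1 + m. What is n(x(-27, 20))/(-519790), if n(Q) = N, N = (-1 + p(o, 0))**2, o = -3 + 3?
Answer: -5/103958 ≈ -4.8096e-5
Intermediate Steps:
o = 0
p(m, K) = 6 - m (p(m, K) = 7 - (1 + m) = 7 + (-1 - m) = 6 - m)
x(L, t) = 9 + t (x(L, t) = t + 9 = 9 + t)
N = 25 (N = (-1 + (6 - 1*0))**2 = (-1 + (6 + 0))**2 = (-1 + 6)**2 = 5**2 = 25)
n(Q) = 25
n(x(-27, 20))/(-519790) = 25/(-519790) = 25*(-1/519790) = -5/103958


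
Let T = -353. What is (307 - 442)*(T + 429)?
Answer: -10260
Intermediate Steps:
(307 - 442)*(T + 429) = (307 - 442)*(-353 + 429) = -135*76 = -10260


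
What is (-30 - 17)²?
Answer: 2209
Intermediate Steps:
(-30 - 17)² = (-47)² = 2209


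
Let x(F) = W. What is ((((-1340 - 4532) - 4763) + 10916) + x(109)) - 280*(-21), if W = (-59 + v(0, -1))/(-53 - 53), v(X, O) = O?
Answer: 326563/53 ≈ 6161.6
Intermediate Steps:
W = 30/53 (W = (-59 - 1)/(-53 - 53) = -60/(-106) = -60*(-1/106) = 30/53 ≈ 0.56604)
x(F) = 30/53
((((-1340 - 4532) - 4763) + 10916) + x(109)) - 280*(-21) = ((((-1340 - 4532) - 4763) + 10916) + 30/53) - 280*(-21) = (((-5872 - 4763) + 10916) + 30/53) + 5880 = ((-10635 + 10916) + 30/53) + 5880 = (281 + 30/53) + 5880 = 14923/53 + 5880 = 326563/53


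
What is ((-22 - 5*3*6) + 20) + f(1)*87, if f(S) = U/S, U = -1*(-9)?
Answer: 691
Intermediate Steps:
U = 9
f(S) = 9/S
((-22 - 5*3*6) + 20) + f(1)*87 = ((-22 - 5*3*6) + 20) + (9/1)*87 = ((-22 - 15*6) + 20) + (9*1)*87 = ((-22 - 90) + 20) + 9*87 = (-112 + 20) + 783 = -92 + 783 = 691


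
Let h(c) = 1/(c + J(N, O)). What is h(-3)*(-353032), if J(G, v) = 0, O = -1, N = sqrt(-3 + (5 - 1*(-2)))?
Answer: 353032/3 ≈ 1.1768e+5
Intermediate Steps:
N = 2 (N = sqrt(-3 + (5 + 2)) = sqrt(-3 + 7) = sqrt(4) = 2)
h(c) = 1/c (h(c) = 1/(c + 0) = 1/c)
h(-3)*(-353032) = -353032/(-3) = -1/3*(-353032) = 353032/3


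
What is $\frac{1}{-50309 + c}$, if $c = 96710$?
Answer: $\frac{1}{46401} \approx 2.1551 \cdot 10^{-5}$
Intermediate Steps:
$\frac{1}{-50309 + c} = \frac{1}{-50309 + 96710} = \frac{1}{46401}$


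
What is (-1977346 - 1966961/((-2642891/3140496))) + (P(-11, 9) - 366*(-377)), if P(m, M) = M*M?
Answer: 1316208665503/2642891 ≈ 4.9802e+5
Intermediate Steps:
P(m, M) = M²
(-1977346 - 1966961/((-2642891/3140496))) + (P(-11, 9) - 366*(-377)) = (-1977346 - 1966961/((-2642891/3140496))) + (9² - 366*(-377)) = (-1977346 - 1966961/((-2642891*1/3140496))) + (81 + 137982) = (-1977346 - 1966961/(-2642891/3140496)) + 138063 = (-1977346 - 1966961*(-3140496/2642891)) + 138063 = (-1977346 + 6177233152656/2642891) + 138063 = 951323205370/2642891 + 138063 = 1316208665503/2642891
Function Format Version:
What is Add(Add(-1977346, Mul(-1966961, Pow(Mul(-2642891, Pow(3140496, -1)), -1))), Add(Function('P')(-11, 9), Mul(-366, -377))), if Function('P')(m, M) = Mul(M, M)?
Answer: Rational(1316208665503, 2642891) ≈ 4.9802e+5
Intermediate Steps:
Function('P')(m, M) = Pow(M, 2)
Add(Add(-1977346, Mul(-1966961, Pow(Mul(-2642891, Pow(3140496, -1)), -1))), Add(Function('P')(-11, 9), Mul(-366, -377))) = Add(Add(-1977346, Mul(-1966961, Pow(Mul(-2642891, Pow(3140496, -1)), -1))), Add(Pow(9, 2), Mul(-366, -377))) = Add(Add(-1977346, Mul(-1966961, Pow(Mul(-2642891, Rational(1, 3140496)), -1))), Add(81, 137982)) = Add(Add(-1977346, Mul(-1966961, Pow(Rational(-2642891, 3140496), -1))), 138063) = Add(Add(-1977346, Mul(-1966961, Rational(-3140496, 2642891))), 138063) = Add(Add(-1977346, Rational(6177233152656, 2642891)), 138063) = Add(Rational(951323205370, 2642891), 138063) = Rational(1316208665503, 2642891)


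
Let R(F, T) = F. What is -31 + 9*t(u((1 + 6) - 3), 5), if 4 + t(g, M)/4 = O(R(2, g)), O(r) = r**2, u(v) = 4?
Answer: -31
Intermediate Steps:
t(g, M) = 0 (t(g, M) = -16 + 4*2**2 = -16 + 4*4 = -16 + 16 = 0)
-31 + 9*t(u((1 + 6) - 3), 5) = -31 + 9*0 = -31 + 0 = -31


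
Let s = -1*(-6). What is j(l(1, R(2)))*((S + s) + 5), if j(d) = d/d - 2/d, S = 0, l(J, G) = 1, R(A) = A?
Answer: -11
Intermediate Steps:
s = 6
j(d) = 1 - 2/d
j(l(1, R(2)))*((S + s) + 5) = ((-2 + 1)/1)*((0 + 6) + 5) = (1*(-1))*(6 + 5) = -1*11 = -11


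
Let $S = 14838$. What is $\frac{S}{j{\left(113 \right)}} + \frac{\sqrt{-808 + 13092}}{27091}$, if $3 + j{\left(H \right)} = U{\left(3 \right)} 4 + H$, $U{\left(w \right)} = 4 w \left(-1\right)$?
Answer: $\frac{7419}{31} + \frac{2 \sqrt{3071}}{27091} \approx 239.33$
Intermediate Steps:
$U{\left(w \right)} = - 4 w$
$j{\left(H \right)} = -51 + H$ ($j{\left(H \right)} = -3 + \left(\left(-4\right) 3 \cdot 4 + H\right) = -3 + \left(\left(-12\right) 4 + H\right) = -3 + \left(-48 + H\right) = -51 + H$)
$\frac{S}{j{\left(113 \right)}} + \frac{\sqrt{-808 + 13092}}{27091} = \frac{14838}{-51 + 113} + \frac{\sqrt{-808 + 13092}}{27091} = \frac{14838}{62} + \sqrt{12284} \cdot \frac{1}{27091} = 14838 \cdot \frac{1}{62} + 2 \sqrt{3071} \cdot \frac{1}{27091} = \frac{7419}{31} + \frac{2 \sqrt{3071}}{27091}$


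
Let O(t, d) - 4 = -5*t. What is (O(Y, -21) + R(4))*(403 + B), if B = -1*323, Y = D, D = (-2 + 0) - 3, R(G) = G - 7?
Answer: 2080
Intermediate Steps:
R(G) = -7 + G
D = -5 (D = -2 - 3 = -5)
Y = -5
B = -323
O(t, d) = 4 - 5*t
(O(Y, -21) + R(4))*(403 + B) = ((4 - 5*(-5)) + (-7 + 4))*(403 - 323) = ((4 + 25) - 3)*80 = (29 - 3)*80 = 26*80 = 2080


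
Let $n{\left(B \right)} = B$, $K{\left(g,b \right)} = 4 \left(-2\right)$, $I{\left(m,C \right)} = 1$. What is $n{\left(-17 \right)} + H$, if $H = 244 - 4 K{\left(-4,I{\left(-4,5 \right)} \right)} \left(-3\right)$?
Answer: $131$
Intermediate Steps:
$K{\left(g,b \right)} = -8$
$H = 148$ ($H = 244 - 4 \left(-8\right) \left(-3\right) = 244 - \left(-32\right) \left(-3\right) = 244 - 96 = 148$)
$n{\left(-17 \right)} + H = -17 + 148 = 131$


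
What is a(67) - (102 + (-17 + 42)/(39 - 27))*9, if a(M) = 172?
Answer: -3059/4 ≈ -764.75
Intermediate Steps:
a(67) - (102 + (-17 + 42)/(39 - 27))*9 = 172 - (102 + (-17 + 42)/(39 - 27))*9 = 172 - (102 + 25/12)*9 = 172 - 1249*9/12 = 172 - 1*3747/4 = 172 - 3747/4 = -3059/4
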